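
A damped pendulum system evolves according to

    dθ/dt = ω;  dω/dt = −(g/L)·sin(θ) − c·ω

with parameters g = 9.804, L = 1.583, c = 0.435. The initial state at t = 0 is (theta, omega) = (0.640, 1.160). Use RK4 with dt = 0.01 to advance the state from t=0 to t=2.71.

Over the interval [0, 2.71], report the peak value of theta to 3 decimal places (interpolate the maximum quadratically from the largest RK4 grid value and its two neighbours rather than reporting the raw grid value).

max theta = 0.793

t=0.000: state=(0.640, 1.160)
step 1 (dt=0.01): k1=(1.160, -4.203), k2=(1.139, -4.223), k3=(1.139, -4.222), k4=(1.118, -4.241); state += dt/6·(k1+2k2+2k3+k4)
t=0.010: state=(0.651, 1.118)
t=0.020: state=(0.662, 1.075)
t=0.030: state=(0.673, 1.032)
continuing one RK4 step at a time; state shown every 10 steps (Δt=0.1):
t=0.100: state=(0.734, 0.724)
t=0.200: state=(0.784, 0.275)
t=0.300: state=(0.790, -0.168)
t=0.400: state=(0.752, -0.584)
t=0.500: state=(0.674, -0.957)
t=0.600: state=(0.562, -1.268)
t=0.700: state=(0.423, -1.502)
t=0.800: state=(0.265, -1.642)
t=0.900: state=(0.098, -1.682)
t=1.000: state=(-0.068, -1.618)
t=1.100: state=(-0.223, -1.461)
t=1.200: state=(-0.357, -1.224)
t=1.300: state=(-0.465, -0.928)
t=1.400: state=(-0.542, -0.595)
t=1.500: state=(-0.584, -0.245)
t=1.600: state=(-0.591, 0.103)
t=1.700: state=(-0.564, 0.431)
t=1.800: state=(-0.506, 0.722)
t=1.900: state=(-0.421, 0.963)
t=2.000: state=(-0.315, 1.141)
t=2.100: state=(-0.195, 1.246)
t=2.200: state=(-0.069, 1.272)
t=2.300: state=(0.057, 1.221)
t=2.400: state=(0.173, 1.099)
t=2.500: state=(0.274, 0.917)
t=2.600: state=(0.355, 0.689)
t=2.700: state=(0.411, 0.432)
t=2.710: state=(0.415, 0.405)
largest grid value and its neighbours: theta(0.250)=0.79255, theta(0.260)=0.79284, theta(0.270)=0.79269
parabola through these three points peaks at t≈0.262 with theta≈0.79285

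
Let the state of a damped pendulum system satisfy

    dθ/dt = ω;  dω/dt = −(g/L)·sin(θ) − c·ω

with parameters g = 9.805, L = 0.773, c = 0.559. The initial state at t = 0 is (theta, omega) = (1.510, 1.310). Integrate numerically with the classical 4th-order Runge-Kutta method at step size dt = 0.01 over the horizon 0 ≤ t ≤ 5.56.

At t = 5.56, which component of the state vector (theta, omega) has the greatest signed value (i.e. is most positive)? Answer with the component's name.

largest component: omega

t=0.000: state=(1.510, 1.310)
step 1 (dt=0.01): k1=(1.310, -13.393), k2=(1.243, -13.361), k3=(1.243, -13.360), k4=(1.176, -13.327); state += dt/6·(k1+2k2+2k3+k4)
t=0.010: state=(1.522, 1.176)
t=0.020: state=(1.534, 1.043)
t=0.030: state=(1.543, 0.911)
continuing one RK4 step at a time; state shown every 20 steps (Δt=0.2):
t=0.200: state=(1.513, -1.228)
t=0.400: state=(1.042, -3.395)
t=0.600: state=(0.229, -4.440)
t=0.800: state=(-0.596, -3.490)
t=1.000: state=(-1.083, -1.287)
t=1.200: state=(-1.106, 1.022)
t=1.400: state=(-0.707, 2.829)
t=1.600: state=(-0.056, 3.416)
t=1.800: state=(0.551, 2.424)
t=2.000: state=(0.855, 0.560)
t=2.200: state=(0.776, -1.296)
t=2.400: state=(0.381, -2.495)
t=2.600: state=(-0.141, -2.504)
t=2.800: state=(-0.544, -1.387)
t=3.000: state=(-0.666, 0.177)
t=3.200: state=(-0.489, 1.509)
t=3.400: state=(-0.115, 2.072)
t=3.600: state=(0.272, 1.639)
t=3.800: state=(0.495, 0.524)
t=4.000: state=(0.475, -0.693)
t=4.200: state=(0.246, -1.490)
t=4.400: state=(-0.070, -1.537)
t=4.600: state=(-0.321, -0.878)
t=4.800: state=(-0.400, 0.099)
t=5.000: state=(-0.291, 0.930)
t=5.200: state=(-0.062, 1.260)
t=5.400: state=(0.172, 0.979)
t=5.560: state=(0.287, 0.438)
compare at T: theta=0.287, omega=0.438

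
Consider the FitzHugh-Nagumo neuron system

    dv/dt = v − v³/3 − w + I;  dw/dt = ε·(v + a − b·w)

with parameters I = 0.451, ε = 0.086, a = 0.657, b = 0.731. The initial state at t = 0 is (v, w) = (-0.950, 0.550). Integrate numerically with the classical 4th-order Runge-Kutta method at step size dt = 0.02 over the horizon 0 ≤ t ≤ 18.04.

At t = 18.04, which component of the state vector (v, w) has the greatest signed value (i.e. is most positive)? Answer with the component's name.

largest component: v

t=0.000: state=(-0.950, 0.550)
step 1 (dt=0.02): k1=(-0.763, -0.060), k2=(-0.763, -0.060), k3=(-0.763, -0.060), k4=(-0.763, -0.061); state += dt/6·(k1+2k2+2k3+k4)
t=0.020: state=(-0.965, 0.549)
t=0.040: state=(-0.981, 0.548)
t=0.060: state=(-0.996, 0.546)
continuing one RK4 step at a time; state shown every 50 steps (Δt=1):
t=1.000: state=(-1.546, 0.464)
t=2.000: state=(-1.676, 0.354)
t=3.000: state=(-1.648, 0.248)
t=4.000: state=(-1.595, 0.152)
t=5.000: state=(-1.538, 0.067)
t=6.000: state=(-1.479, -0.008)
t=7.000: state=(-1.420, -0.073)
t=8.000: state=(-1.361, -0.130)
t=9.000: state=(-1.300, -0.178)
t=10.000: state=(-1.238, -0.218)
t=11.000: state=(-1.173, -0.251)
t=12.000: state=(-1.104, -0.276)
t=13.000: state=(-1.030, -0.293)
t=14.000: state=(-0.946, -0.303)
t=15.000: state=(-0.847, -0.304)
t=16.000: state=(-0.718, -0.296)
t=17.000: state=(-0.523, -0.276)
t=18.000: state=(-0.157, -0.234)
t=18.040: state=(-0.135, -0.232)
compare at T: v=-0.135, w=-0.232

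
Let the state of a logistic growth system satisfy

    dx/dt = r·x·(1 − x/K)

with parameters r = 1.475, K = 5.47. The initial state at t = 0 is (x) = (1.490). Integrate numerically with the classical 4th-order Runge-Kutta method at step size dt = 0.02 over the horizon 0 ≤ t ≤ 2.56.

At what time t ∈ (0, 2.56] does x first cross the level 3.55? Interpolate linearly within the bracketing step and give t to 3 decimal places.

t = 1.083

t=0.000: state=(1.490)
step 1 (dt=0.02): k1=(1.599), k2=(1.610), k3=(1.610), k4=(1.620); state += dt/6·(k1+2k2+2k3+k4)
t=0.020: state=(1.522)
t=0.040: state=(1.555)
t=0.060: state=(1.588)
continuing one RK4 step at a time; state shown every 5 steps (Δt=0.1):
t=0.100: state=(1.655)
t=0.200: state=(1.830)
t=0.300: state=(2.014)
t=0.400: state=(2.205)
t=0.500: state=(2.402)
t=0.600: state=(2.602)
t=0.700: state=(2.803)
t=0.800: state=(3.004)
t=0.900: state=(3.202)
t=1.000: state=(3.395)
t=1.080: state=(3.545)
next step: t=1.100: state=(3.581) — x has crossed 3.55
linear interpolation between t=1.080 (3.54485) and t=1.100 (3.58149) → t≈1.083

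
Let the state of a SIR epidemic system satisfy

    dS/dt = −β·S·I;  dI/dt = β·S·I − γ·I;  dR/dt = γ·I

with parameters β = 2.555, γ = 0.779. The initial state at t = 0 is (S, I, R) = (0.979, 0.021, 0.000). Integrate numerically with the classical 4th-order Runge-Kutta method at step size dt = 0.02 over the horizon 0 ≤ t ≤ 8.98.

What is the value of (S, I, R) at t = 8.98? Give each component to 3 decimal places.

(S, I, R) = (0.044, 0.010, 0.946)

t=0.000: state=(0.979, 0.021, 0.000)
step 1 (dt=0.02): k1=(-0.053, 0.036, 0.016), k2=(-0.053, 0.037, 0.017), k3=(-0.053, 0.037, 0.017), k4=(-0.054, 0.037, 0.017); state += dt/6·(k1+2k2+2k3+k4)
t=0.020: state=(0.978, 0.022, 0.000)
t=0.040: state=(0.977, 0.022, 0.001)
t=0.060: state=(0.976, 0.023, 0.001)
continuing one RK4 step at a time; state shown every 25 steps (Δt=0.5):
t=0.500: state=(0.939, 0.049, 0.013)
t=1.000: state=(0.854, 0.104, 0.041)
t=1.500: state=(0.709, 0.193, 0.098)
t=2.000: state=(0.521, 0.287, 0.192)
t=2.500: state=(0.347, 0.337, 0.316)
t=3.000: state=(0.226, 0.327, 0.447)
t=3.500: state=(0.153, 0.281, 0.566)
t=4.000: state=(0.111, 0.225, 0.664)
t=4.500: state=(0.086, 0.172, 0.742)
t=5.000: state=(0.071, 0.129, 0.800)
t=5.500: state=(0.062, 0.095, 0.843)
t=6.000: state=(0.055, 0.069, 0.875)
t=6.500: state=(0.051, 0.050, 0.898)
t=7.000: state=(0.049, 0.036, 0.915)
t=7.500: state=(0.047, 0.026, 0.927)
t=8.000: state=(0.045, 0.019, 0.936)
t=8.500: state=(0.045, 0.013, 0.942)
t=8.980: state=(0.044, 0.010, 0.946)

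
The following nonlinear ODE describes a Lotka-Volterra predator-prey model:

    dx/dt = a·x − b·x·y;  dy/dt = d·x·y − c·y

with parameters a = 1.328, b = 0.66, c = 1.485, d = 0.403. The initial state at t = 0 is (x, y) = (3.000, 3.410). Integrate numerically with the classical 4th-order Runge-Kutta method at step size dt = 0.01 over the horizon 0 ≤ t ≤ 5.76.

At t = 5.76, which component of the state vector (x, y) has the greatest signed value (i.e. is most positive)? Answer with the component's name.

t=0.000: state=(3.000, 3.410)
step 1 (dt=0.01): k1=(-2.768, -0.941), k2=(-2.746, -0.959), k3=(-2.746, -0.959), k4=(-2.724, -0.976); state += dt/6·(k1+2k2+2k3+k4)
t=0.010: state=(2.973, 3.400)
t=0.020: state=(2.946, 3.390)
t=0.030: state=(2.919, 3.380)
continuing one RK4 step at a time; state shown every 20 steps (Δt=0.2):
t=0.200: state=(2.533, 3.163)
t=0.400: state=(2.221, 2.844)
t=0.600: state=(2.035, 2.507)
t=0.800: state=(1.948, 2.185)
t=1.000: state=(1.941, 1.898)
t=1.200: state=(2.003, 1.653)
t=1.400: state=(2.130, 1.450)
t=1.600: state=(2.320, 1.289)
t=1.800: state=(2.574, 1.166)
t=2.000: state=(2.896, 1.079)
t=2.200: state=(3.287, 1.028)
t=2.400: state=(3.748, 1.014)
t=2.600: state=(4.271, 1.041)
t=2.800: state=(4.834, 1.116)
t=3.000: state=(5.396, 1.252)
t=3.200: state=(5.887, 1.468)
t=3.400: state=(6.204, 1.778)
t=3.600: state=(6.235, 2.186)
t=3.800: state=(5.909, 2.656)
t=4.000: state=(5.266, 3.102)
t=4.200: state=(4.459, 3.412)
t=4.400: state=(3.673, 3.516)
t=4.600: state=(3.025, 3.418)
t=4.800: state=(2.550, 3.176)
t=5.000: state=(2.232, 2.859)
t=5.200: state=(2.041, 2.521)
t=5.400: state=(1.950, 2.199)
t=5.600: state=(1.940, 1.910)
t=5.760: state=(1.982, 1.709)
compare at T: x=1.982, y=1.709

largest component: x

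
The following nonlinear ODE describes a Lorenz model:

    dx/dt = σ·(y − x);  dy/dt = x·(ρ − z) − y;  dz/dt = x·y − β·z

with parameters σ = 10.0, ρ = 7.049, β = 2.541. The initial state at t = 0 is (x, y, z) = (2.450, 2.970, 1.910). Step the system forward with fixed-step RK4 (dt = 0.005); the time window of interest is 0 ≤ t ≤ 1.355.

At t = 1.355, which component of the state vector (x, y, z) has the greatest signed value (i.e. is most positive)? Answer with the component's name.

t=0.000: state=(2.450, 2.970, 1.910)
step 1 (dt=0.005): k1=(5.200, 9.621, 2.423), k2=(5.311, 9.648, 2.506), k3=(5.308, 9.649, 2.506), k4=(5.417, 9.678, 2.590); state += dt/6·(k1+2k2+2k3+k4)
t=0.005: state=(2.477, 3.018, 1.923)
t=0.010: state=(2.504, 3.067, 1.936)
t=0.015: state=(2.533, 3.116, 1.950)
continuing one RK4 step at a time; state shown every 10 steps (Δt=0.05):
t=0.050: state=(2.759, 3.467, 2.076)
t=0.100: state=(3.149, 3.994, 2.347)
t=0.150: state=(3.598, 4.541, 2.745)
t=0.200: state=(4.084, 5.076, 3.288)
t=0.250: state=(4.578, 5.551, 3.981)
t=0.300: state=(5.041, 5.903, 4.806)
t=0.350: state=(5.423, 6.072, 5.712)
t=0.400: state=(5.673, 6.013, 6.614)
t=0.450: state=(5.753, 5.725, 7.408)
t=0.500: state=(5.647, 5.258, 7.999)
t=0.550: state=(5.375, 4.694, 8.335)
t=0.600: state=(4.985, 4.125, 8.412)
t=0.650: state=(4.536, 3.620, 8.272)
t=0.700: state=(4.086, 3.215, 7.973)
t=0.750: state=(3.677, 2.920, 7.578)
t=0.800: state=(3.334, 2.724, 7.136)
t=0.850: state=(3.068, 2.613, 6.683)
t=0.900: state=(2.878, 2.570, 6.246)
t=0.950: state=(2.758, 2.583, 5.840)
t=1.000: state=(2.700, 2.643, 5.477)
t=1.050: state=(2.698, 2.742, 5.164)
t=1.100: state=(2.742, 2.875, 4.906)
t=1.150: state=(2.829, 3.040, 4.707)
t=1.200: state=(2.952, 3.232, 4.571)
t=1.250: state=(3.108, 3.447, 4.501)
t=1.300: state=(3.290, 3.677, 4.499)
t=1.350: state=(3.493, 3.915, 4.568)
t=1.355: state=(3.514, 3.938, 4.578)
compare at T: x=3.514, y=3.938, z=4.578

largest component: z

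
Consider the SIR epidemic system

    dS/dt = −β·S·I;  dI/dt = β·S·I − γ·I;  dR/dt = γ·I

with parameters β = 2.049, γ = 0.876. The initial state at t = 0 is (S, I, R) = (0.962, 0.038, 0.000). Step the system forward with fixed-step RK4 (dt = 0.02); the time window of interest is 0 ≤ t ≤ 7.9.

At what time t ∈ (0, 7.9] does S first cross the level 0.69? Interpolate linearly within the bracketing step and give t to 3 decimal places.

t = 1.713

t=0.000: state=(0.962, 0.038, 0.000)
step 1 (dt=0.02): k1=(-0.075, 0.042, 0.033), k2=(-0.076, 0.042, 0.034), k3=(-0.076, 0.042, 0.034), k4=(-0.076, 0.042, 0.034); state += dt/6·(k1+2k2+2k3+k4)
t=0.020: state=(0.960, 0.039, 0.001)
t=0.040: state=(0.959, 0.040, 0.001)
t=0.060: state=(0.957, 0.041, 0.002)
continuing one RK4 step at a time; state shown every 25 steps (Δt=0.5):
t=0.500: state=(0.914, 0.064, 0.022)
t=1.000: state=(0.840, 0.102, 0.058)
t=1.500: state=(0.739, 0.148, 0.113)
t=1.700: state=(0.693, 0.167, 0.140)
next step: t=1.720: state=(0.688, 0.169, 0.143) — S has crossed 0.69
linear interpolation between t=1.700 (0.69303) and t=1.720 (0.68829) → t≈1.713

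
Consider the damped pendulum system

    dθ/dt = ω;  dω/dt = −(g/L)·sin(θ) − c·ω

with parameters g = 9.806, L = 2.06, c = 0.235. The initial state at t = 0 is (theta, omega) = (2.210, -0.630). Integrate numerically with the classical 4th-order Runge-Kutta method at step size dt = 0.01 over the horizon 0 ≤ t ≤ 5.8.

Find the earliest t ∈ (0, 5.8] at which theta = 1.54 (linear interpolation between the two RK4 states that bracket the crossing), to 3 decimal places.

t=0.000: state=(2.210, -0.630)
step 1 (dt=0.01): k1=(-0.630, -3.672), k2=(-0.648, -3.677), k3=(-0.648, -3.677), k4=(-0.667, -3.682); state += dt/6·(k1+2k2+2k3+k4)
t=0.010: state=(2.204, -0.667)
t=0.020: state=(2.197, -0.704)
t=0.030: state=(2.189, -0.741)
continuing one RK4 step at a time; state shown every 20 steps (Δt=0.2):
t=0.200: state=(2.009, -1.392)
t=0.400: state=(1.648, -2.220)
t=0.440: state=(1.556, -2.388)
next step: t=0.450: state=(1.532, -2.430) — theta has crossed 1.54
linear interpolation between t=0.440 (1.55630) and t=0.450 (1.53220) → t≈0.447

t = 0.447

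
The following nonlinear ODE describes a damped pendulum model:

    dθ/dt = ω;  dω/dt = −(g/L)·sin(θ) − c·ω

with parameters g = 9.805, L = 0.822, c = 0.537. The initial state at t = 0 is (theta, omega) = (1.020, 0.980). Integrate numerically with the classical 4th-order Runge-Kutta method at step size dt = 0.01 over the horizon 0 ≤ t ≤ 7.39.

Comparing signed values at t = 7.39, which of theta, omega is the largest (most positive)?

t=0.000: state=(1.020, 0.980)
step 1 (dt=0.01): k1=(0.980, -10.690), k2=(0.927, -10.692), k3=(0.927, -10.690), k4=(0.873, -10.690); state += dt/6·(k1+2k2+2k3+k4)
t=0.010: state=(1.029, 0.873)
t=0.020: state=(1.037, 0.766)
t=0.030: state=(1.045, 0.659)
continuing one RK4 step at a time; state shown every 25 steps (Δt=0.25):
t=0.250: state=(0.941, -1.537)
t=0.500: state=(0.335, -3.034)
t=0.750: state=(-0.402, -2.508)
t=1.000: state=(-0.795, -0.526)
t=1.250: state=(-0.664, 1.482)
t=1.500: state=(-0.145, 2.416)
t=1.750: state=(0.402, 1.701)
t=2.000: state=(0.625, 0.029)
t=2.250: state=(0.433, -1.450)
t=2.500: state=(-0.009, -1.860)
t=2.750: state=(-0.389, -1.018)
t=3.000: state=(-0.474, 0.352)
t=3.250: state=(-0.247, 1.336)
t=3.500: state=(0.111, 1.345)
t=3.750: state=(0.351, 0.482)
t=4.000: state=(0.336, -0.577)
t=4.250: state=(0.106, -1.138)
t=4.500: state=(-0.164, -0.891)
t=4.750: state=(-0.293, -0.097)
t=5.000: state=(-0.216, 0.659)
t=5.250: state=(-0.008, 0.895)
t=5.500: state=(0.179, 0.517)
t=5.750: state=(0.226, -0.149)
t=6.000: state=(0.120, -0.635)
t=6.250: state=(-0.051, -0.647)
t=6.500: state=(-0.167, -0.234)
t=6.750: state=(-0.160, 0.279)
t=7.000: state=(-0.049, 0.546)
t=7.250: state=(0.080, 0.423)
t=7.390: state=(0.126, 0.223)
compare at T: theta=0.126, omega=0.223

largest component: omega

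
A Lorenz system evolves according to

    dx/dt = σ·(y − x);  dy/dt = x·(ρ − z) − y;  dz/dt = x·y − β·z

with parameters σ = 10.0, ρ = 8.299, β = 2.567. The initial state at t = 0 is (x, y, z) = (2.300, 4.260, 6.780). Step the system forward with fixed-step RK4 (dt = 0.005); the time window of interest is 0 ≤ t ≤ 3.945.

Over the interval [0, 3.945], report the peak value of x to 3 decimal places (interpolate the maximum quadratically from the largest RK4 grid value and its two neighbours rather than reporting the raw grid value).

max x = 4.847

t=0.000: state=(2.300, 4.260, 6.780)
step 1 (dt=0.005): k1=(19.600, -0.766, -7.606), k2=(19.091, -0.645, -7.353), k3=(19.107, -0.649, -7.360), k4=(18.612, -0.530, -7.113); state += dt/6·(k1+2k2+2k3+k4)
t=0.005: state=(2.396, 4.257, 6.743)
t=0.010: state=(2.486, 4.255, 6.709)
t=0.015: state=(2.572, 4.254, 6.677)
continuing one RK4 step at a time; state shown every 40 steps (Δt=0.2):
t=0.200: state=(4.173, 4.648, 6.507)
t=0.400: state=(4.795, 4.936, 7.368)
t=0.600: state=(4.713, 4.517, 7.983)
t=0.800: state=(4.235, 4.012, 7.721)
t=1.000: state=(3.971, 3.941, 7.119)
t=1.200: state=(4.093, 4.226, 6.819)
t=1.400: state=(4.402, 4.548, 7.022)
t=1.600: state=(4.572, 4.583, 7.451)
t=1.800: state=(4.456, 4.347, 7.623)
t=2.000: state=(4.239, 4.153, 7.428)
t=2.200: state=(4.162, 4.172, 7.157)
t=2.400: state=(4.258, 4.332, 7.081)
t=2.600: state=(4.400, 4.454, 7.230)
t=2.800: state=(4.439, 4.423, 7.412)
t=3.000: state=(4.359, 4.306, 7.439)
t=3.200: state=(4.268, 4.239, 7.322)
t=3.400: state=(4.257, 4.274, 7.211)
t=3.600: state=(4.316, 4.352, 7.209)
t=3.800: state=(4.374, 4.390, 7.295)
t=3.945: state=(4.380, 4.372, 7.352)
largest grid value and its neighbours: x(0.470)=4.84686, x(0.475)=4.84699, x(0.480)=4.84665
parabola through these three points peaks at t≈0.474 with x≈4.84700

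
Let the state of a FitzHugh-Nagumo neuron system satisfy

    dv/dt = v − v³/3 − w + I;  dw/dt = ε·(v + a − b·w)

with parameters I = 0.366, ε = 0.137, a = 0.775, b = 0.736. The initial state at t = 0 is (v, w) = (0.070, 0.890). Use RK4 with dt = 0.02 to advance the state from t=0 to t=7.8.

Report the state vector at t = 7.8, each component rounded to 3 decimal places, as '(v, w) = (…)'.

(v, w) = (-1.467, -0.122)

t=0.000: state=(0.070, 0.890)
step 1 (dt=0.02): k1=(-0.454, 0.026), k2=(-0.459, 0.025), k3=(-0.459, 0.025), k4=(-0.464, 0.025); state += dt/6·(k1+2k2+2k3+k4)
t=0.020: state=(0.061, 0.891)
t=0.040: state=(0.051, 0.891)
t=0.060: state=(0.042, 0.891)
continuing one RK4 step at a time; state shown every 25 steps (Δt=0.5):
t=0.500: state=(-0.226, 0.894)
t=1.000: state=(-0.689, 0.872)
t=1.500: state=(-1.249, 0.816)
t=2.000: state=(-1.648, 0.729)
t=2.500: state=(-1.797, 0.629)
t=3.000: state=(-1.816, 0.528)
t=3.500: state=(-1.794, 0.433)
t=4.000: state=(-1.759, 0.345)
t=4.500: state=(-1.720, 0.264)
t=5.000: state=(-1.681, 0.189)
t=5.500: state=(-1.641, 0.121)
t=6.000: state=(-1.603, 0.058)
t=6.500: state=(-1.564, 0.001)
t=7.000: state=(-1.526, -0.050)
t=7.500: state=(-1.489, -0.097)
t=7.800: state=(-1.467, -0.122)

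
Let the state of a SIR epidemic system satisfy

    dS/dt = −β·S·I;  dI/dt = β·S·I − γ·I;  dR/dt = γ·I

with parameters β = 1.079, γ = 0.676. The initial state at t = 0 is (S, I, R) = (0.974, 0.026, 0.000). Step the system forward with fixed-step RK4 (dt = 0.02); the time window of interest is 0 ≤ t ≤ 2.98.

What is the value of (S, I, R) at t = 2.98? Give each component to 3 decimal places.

(S, I, R) = (0.844, 0.066, 0.090)

t=0.000: state=(0.974, 0.026, 0.000)
step 1 (dt=0.02): k1=(-0.027, 0.010, 0.018), k2=(-0.027, 0.010, 0.018), k3=(-0.027, 0.010, 0.018), k4=(-0.028, 0.010, 0.018); state += dt/6·(k1+2k2+2k3+k4)
t=0.020: state=(0.973, 0.026, 0.000)
t=0.040: state=(0.973, 0.026, 0.001)
t=0.060: state=(0.972, 0.027, 0.001)
continuing one RK4 step at a time; state shown every 5 steps (Δt=0.1):
t=0.100: state=(0.971, 0.027, 0.002)
t=0.200: state=(0.968, 0.028, 0.004)
t=0.300: state=(0.965, 0.029, 0.006)
t=0.400: state=(0.962, 0.030, 0.008)
t=0.500: state=(0.959, 0.031, 0.010)
t=0.600: state=(0.956, 0.032, 0.012)
t=0.700: state=(0.952, 0.034, 0.014)
t=0.800: state=(0.949, 0.035, 0.016)
t=0.900: state=(0.945, 0.036, 0.019)
t=1.000: state=(0.942, 0.037, 0.021)
t=1.100: state=(0.938, 0.038, 0.024)
t=1.200: state=(0.934, 0.040, 0.026)
t=1.300: state=(0.930, 0.041, 0.029)
t=1.400: state=(0.926, 0.042, 0.032)
t=1.500: state=(0.921, 0.044, 0.035)
t=1.600: state=(0.917, 0.045, 0.038)
t=1.700: state=(0.912, 0.047, 0.041)
t=1.800: state=(0.908, 0.048, 0.044)
t=1.900: state=(0.903, 0.050, 0.048)
t=2.000: state=(0.898, 0.051, 0.051)
t=2.100: state=(0.893, 0.053, 0.054)
t=2.200: state=(0.888, 0.054, 0.058)
t=2.300: state=(0.883, 0.056, 0.062)
t=2.400: state=(0.877, 0.057, 0.066)
t=2.500: state=(0.872, 0.059, 0.069)
t=2.600: state=(0.866, 0.060, 0.074)
t=2.700: state=(0.860, 0.062, 0.078)
t=2.800: state=(0.855, 0.063, 0.082)
t=2.900: state=(0.849, 0.065, 0.086)
t=2.980: state=(0.844, 0.066, 0.090)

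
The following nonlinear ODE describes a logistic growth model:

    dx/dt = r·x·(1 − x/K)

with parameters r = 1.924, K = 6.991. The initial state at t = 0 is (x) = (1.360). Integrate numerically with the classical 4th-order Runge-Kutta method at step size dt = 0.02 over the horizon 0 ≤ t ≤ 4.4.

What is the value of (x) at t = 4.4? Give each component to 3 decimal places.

t=0.000: state=(1.360)
step 1 (dt=0.02): k1=(2.108), k2=(2.132), k3=(2.133), k4=(2.157); state += dt/6·(k1+2k2+2k3+k4)
t=0.020: state=(1.403)
t=0.040: state=(1.446)
t=0.060: state=(1.491)
continuing one RK4 step at a time; state shown every 10 steps (Δt=0.2):
t=0.200: state=(1.831)
t=0.400: state=(2.396)
t=0.600: state=(3.033)
t=0.800: state=(3.702)
t=1.000: state=(4.357)
t=1.200: state=(4.953)
t=1.400: state=(5.462)
t=1.600: state=(5.872)
t=1.800: state=(6.188)
t=2.000: state=(6.424)
t=2.200: state=(6.595)
t=2.400: state=(6.716)
t=2.600: state=(6.802)
t=2.800: state=(6.861)
t=3.000: state=(6.902)
t=3.200: state=(6.930)
t=3.400: state=(6.950)
t=3.600: state=(6.963)
t=3.800: state=(6.972)
t=4.000: state=(6.978)
t=4.200: state=(6.982)
t=4.400: state=(6.985)

(x) = (6.985)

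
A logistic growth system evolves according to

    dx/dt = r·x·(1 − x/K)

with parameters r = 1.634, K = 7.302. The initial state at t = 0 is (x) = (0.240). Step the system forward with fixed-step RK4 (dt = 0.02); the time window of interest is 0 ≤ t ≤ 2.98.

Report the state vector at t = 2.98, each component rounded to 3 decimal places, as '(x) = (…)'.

t=0.000: state=(0.240)
step 1 (dt=0.02): k1=(0.379), k2=(0.385), k3=(0.385), k4=(0.391); state += dt/6·(k1+2k2+2k3+k4)
t=0.020: state=(0.248)
t=0.040: state=(0.256)
t=0.060: state=(0.264)
continuing one RK4 step at a time; state shown every 5 steps (Δt=0.1):
t=0.100: state=(0.281)
t=0.200: state=(0.329)
t=0.300: state=(0.384)
t=0.400: state=(0.448)
t=0.500: state=(0.522)
t=0.600: state=(0.607)
t=0.700: state=(0.704)
t=0.800: state=(0.815)
t=0.900: state=(0.941)
t=1.000: state=(1.083)
t=1.100: state=(1.243)
t=1.200: state=(1.420)
t=1.300: state=(1.617)
t=1.400: state=(1.831)
t=1.500: state=(2.065)
t=1.600: state=(2.315)
t=1.700: state=(2.581)
t=1.800: state=(2.859)
t=1.900: state=(3.148)
t=2.000: state=(3.443)
t=2.100: state=(3.741)
t=2.200: state=(4.038)
t=2.300: state=(4.330)
t=2.400: state=(4.613)
t=2.500: state=(4.884)
t=2.600: state=(5.141)
t=2.700: state=(5.381)
t=2.800: state=(5.603)
t=2.900: state=(5.807)
t=2.980: state=(5.956)

(x) = (5.956)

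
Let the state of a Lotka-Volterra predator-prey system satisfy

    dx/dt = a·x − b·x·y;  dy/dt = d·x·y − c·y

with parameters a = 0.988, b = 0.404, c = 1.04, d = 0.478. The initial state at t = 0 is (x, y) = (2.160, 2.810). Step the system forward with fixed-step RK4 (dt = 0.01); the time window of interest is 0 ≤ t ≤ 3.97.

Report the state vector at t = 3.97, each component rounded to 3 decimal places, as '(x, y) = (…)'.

(x, y) = (2.403, 2.214)

t=0.000: state=(2.160, 2.810)
step 1 (dt=0.01): k1=(-0.318, -0.021), k2=(-0.318, -0.023), k3=(-0.318, -0.023), k4=(-0.317, -0.025); state += dt/6·(k1+2k2+2k3+k4)
t=0.010: state=(2.157, 2.810)
t=0.020: state=(2.154, 2.809)
t=0.030: state=(2.150, 2.809)
continuing one RK4 step at a time; state shown every 20 steps (Δt=0.2):
t=0.200: state=(2.098, 2.797)
t=0.400: state=(2.041, 2.769)
t=0.600: state=(1.992, 2.727)
t=0.800: state=(1.951, 2.674)
t=1.000: state=(1.920, 2.613)
t=1.200: state=(1.899, 2.548)
t=1.400: state=(1.889, 2.480)
t=1.600: state=(1.889, 2.412)
t=1.800: state=(1.899, 2.348)
t=2.000: state=(1.919, 2.289)
t=2.200: state=(1.947, 2.236)
t=2.400: state=(1.984, 2.191)
t=2.600: state=(2.028, 2.156)
t=2.800: state=(2.079, 2.131)
t=3.000: state=(2.134, 2.117)
t=3.200: state=(2.191, 2.114)
t=3.400: state=(2.250, 2.123)
t=3.600: state=(2.308, 2.144)
t=3.800: state=(2.362, 2.177)
t=3.970: state=(2.403, 2.214)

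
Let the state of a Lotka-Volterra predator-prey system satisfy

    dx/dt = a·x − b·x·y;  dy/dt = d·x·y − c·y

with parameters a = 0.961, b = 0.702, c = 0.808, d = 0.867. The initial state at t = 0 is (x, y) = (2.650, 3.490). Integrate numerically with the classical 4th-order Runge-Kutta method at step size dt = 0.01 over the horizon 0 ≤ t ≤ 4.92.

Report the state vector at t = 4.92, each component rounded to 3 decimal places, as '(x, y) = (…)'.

t=0.000: state=(2.650, 3.490)
step 1 (dt=0.01): k1=(-3.946, 5.199), k2=(-3.964, 5.177), k3=(-3.964, 5.177), k4=(-3.982, 5.154); state += dt/6·(k1+2k2+2k3+k4)
t=0.010: state=(2.610, 3.542)
t=0.020: state=(2.570, 3.593)
t=0.030: state=(2.530, 3.644)
continuing one RK4 step at a time; state shown every 20 steps (Δt=0.2):
t=0.200: state=(1.840, 4.382)
t=0.400: state=(1.162, 4.821)
t=0.600: state=(0.713, 4.811)
t=0.800: state=(0.448, 4.517)
t=1.000: state=(0.296, 4.094)
t=1.200: state=(0.209, 3.637)
t=1.400: state=(0.157, 3.192)
t=1.600: state=(0.125, 2.782)
t=1.800: state=(0.105, 2.415)
t=2.000: state=(0.093, 2.090)
t=2.200: state=(0.086, 1.806)
t=2.400: state=(0.082, 1.559)
t=2.600: state=(0.081, 1.345)
t=2.800: state=(0.083, 1.160)
t=3.000: state=(0.086, 1.002)
t=3.200: state=(0.091, 0.866)
t=3.400: state=(0.099, 0.749)
t=3.600: state=(0.109, 0.648)
t=3.800: state=(0.121, 0.563)
t=4.000: state=(0.136, 0.490)
t=4.200: state=(0.155, 0.427)
t=4.400: state=(0.177, 0.374)
t=4.600: state=(0.205, 0.329)
t=4.800: state=(0.237, 0.291)
t=4.920: state=(0.260, 0.271)

(x, y) = (0.260, 0.271)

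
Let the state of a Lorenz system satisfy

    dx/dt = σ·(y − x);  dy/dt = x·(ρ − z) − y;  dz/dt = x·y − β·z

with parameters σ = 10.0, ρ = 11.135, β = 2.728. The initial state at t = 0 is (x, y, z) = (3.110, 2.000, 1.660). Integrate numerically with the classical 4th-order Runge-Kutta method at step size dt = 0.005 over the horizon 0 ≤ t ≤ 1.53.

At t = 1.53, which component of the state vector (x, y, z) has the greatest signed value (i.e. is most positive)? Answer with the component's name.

largest component: z

t=0.000: state=(3.110, 2.000, 1.660)
step 1 (dt=0.005): k1=(-11.100, 27.467, 1.692), k2=(-10.136, 27.123, 1.836), k3=(-10.169, 27.145, 1.837), k4=(-9.234, 26.822, 1.980); state += dt/6·(k1+2k2+2k3+k4)
t=0.005: state=(3.059, 2.136, 1.669)
t=0.010: state=(3.017, 2.268, 1.680)
t=0.015: state=(2.984, 2.398, 1.692)
continuing one RK4 step at a time; state shown every 10 steps (Δt=0.05):
t=0.050: state=(2.948, 3.265, 1.817)
t=0.100: state=(3.332, 4.494, 2.152)
t=0.150: state=(4.071, 5.835, 2.772)
t=0.200: state=(5.073, 7.296, 3.827)
t=0.250: state=(6.260, 8.735, 5.477)
t=0.300: state=(7.484, 9.823, 7.792)
t=0.350: state=(8.497, 10.100, 10.573)
t=0.400: state=(8.984, 9.248, 13.239)
t=0.450: state=(8.726, 7.445, 15.046)
t=0.500: state=(7.772, 5.347, 15.601)
t=0.550: state=(6.427, 3.601, 15.084)
t=0.600: state=(5.053, 2.466, 13.959)
t=0.650: state=(3.894, 1.872, 12.623)
t=0.700: state=(3.040, 1.640, 11.291)
t=0.750: state=(2.480, 1.620, 10.058)
t=0.800: state=(2.161, 1.725, 8.954)
t=0.850: state=(2.027, 1.912, 7.989)
t=0.900: state=(2.034, 2.171, 7.163)
t=0.950: state=(2.157, 2.506, 6.477)
t=1.000: state=(2.381, 2.929, 5.939)
t=1.050: state=(2.705, 3.455, 5.561)
t=1.100: state=(3.133, 4.094, 5.367)
t=1.150: state=(3.668, 4.850, 5.394)
t=1.200: state=(4.313, 5.704, 5.693)
t=1.250: state=(5.051, 6.601, 6.319)
t=1.300: state=(5.843, 7.431, 7.310)
t=1.350: state=(6.606, 8.030, 8.644)
t=1.400: state=(7.222, 8.217, 10.191)
t=1.450: state=(7.558, 7.875, 11.697)
t=1.500: state=(7.521, 7.053, 12.855)
t=1.530: state=(7.314, 6.415, 13.286)
compare at T: x=7.314, y=6.415, z=13.286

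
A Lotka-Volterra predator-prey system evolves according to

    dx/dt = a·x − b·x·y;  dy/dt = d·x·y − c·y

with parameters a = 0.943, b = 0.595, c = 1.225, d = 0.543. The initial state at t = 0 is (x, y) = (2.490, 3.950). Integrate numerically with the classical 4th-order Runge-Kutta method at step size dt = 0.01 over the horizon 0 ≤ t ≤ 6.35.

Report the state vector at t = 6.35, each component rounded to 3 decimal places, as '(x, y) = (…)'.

(x, y) = (2.529, 3.944)

t=0.000: state=(2.490, 3.950)
step 1 (dt=0.01): k1=(-3.504, 0.502), k2=(-3.483, 0.465), k3=(-3.483, 0.465), k4=(-3.462, 0.428); state += dt/6·(k1+2k2+2k3+k4)
t=0.010: state=(2.455, 3.955)
t=0.020: state=(2.421, 3.959)
t=0.030: state=(2.387, 3.962)
continuing one RK4 step at a time; state shown every 25 steps (Δt=0.25):
t=0.250: state=(1.754, 3.866)
t=0.500: state=(1.282, 3.488)
t=0.750: state=(1.001, 2.993)
t=1.000: state=(0.843, 2.495)
t=1.250: state=(0.762, 2.047)
t=1.500: state=(0.732, 1.667)
t=1.750: state=(0.741, 1.356)
t=2.000: state=(0.781, 1.106)
t=2.250: state=(0.852, 0.910)
t=2.500: state=(0.953, 0.757)
t=2.750: state=(1.088, 0.640)
t=3.000: state=(1.261, 0.552)
t=3.250: state=(1.478, 0.489)
t=3.500: state=(1.745, 0.448)
t=3.750: state=(2.070, 0.427)
t=4.000: state=(2.460, 0.427)
t=4.250: state=(2.918, 0.453)
t=4.500: state=(3.440, 0.513)
t=4.750: state=(4.004, 0.626)
t=5.000: state=(4.557, 0.824)
t=5.250: state=(4.987, 1.162)
t=5.500: state=(5.115, 1.706)
t=5.750: state=(4.757, 2.469)
t=6.000: state=(3.919, 3.290)
t=6.250: state=(2.903, 3.847)
t=6.350: state=(2.529, 3.944)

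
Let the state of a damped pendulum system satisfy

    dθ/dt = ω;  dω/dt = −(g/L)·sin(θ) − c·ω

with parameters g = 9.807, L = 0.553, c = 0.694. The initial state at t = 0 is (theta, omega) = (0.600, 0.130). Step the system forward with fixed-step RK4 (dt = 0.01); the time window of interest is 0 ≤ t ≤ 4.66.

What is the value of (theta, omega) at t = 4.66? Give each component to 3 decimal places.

(theta, omega) = (0.108, -0.248)

t=0.000: state=(0.600, 0.130)
step 1 (dt=0.01): k1=(0.130, -10.104), k2=(0.079, -10.078), k3=(0.080, -10.075), k4=(0.029, -10.045); state += dt/6·(k1+2k2+2k3+k4)
t=0.010: state=(0.601, 0.029)
t=0.020: state=(0.601, -0.071)
t=0.030: state=(0.599, -0.170)
continuing one RK4 step at a time; state shown every 20 steps (Δt=0.2):
t=0.200: state=(0.440, -1.608)
t=0.400: state=(0.035, -2.190)
t=0.600: state=(-0.338, -1.348)
t=0.800: state=(-0.457, 0.191)
t=1.000: state=(-0.283, 1.420)
t=1.200: state=(0.042, 1.633)
t=1.400: state=(0.299, 0.806)
t=1.600: state=(0.339, -0.401)
t=1.800: state=(0.166, -1.211)
t=2.000: state=(-0.088, -1.171)
t=2.200: state=(-0.254, -0.409)
t=2.400: state=(-0.241, 0.504)
t=2.600: state=(-0.081, 0.990)
t=2.800: state=(0.108, 0.799)
t=3.000: state=(0.206, 0.136)
t=3.200: state=(0.163, -0.524)
t=3.400: state=(0.025, -0.775)
t=3.600: state=(-0.112, -0.511)
t=3.800: state=(-0.161, 0.037)
t=4.000: state=(-0.103, 0.491)
t=4.200: state=(0.011, 0.581)
t=4.400: state=(0.103, 0.297)
t=4.600: state=(0.120, -0.135)
t=4.660: state=(0.108, -0.248)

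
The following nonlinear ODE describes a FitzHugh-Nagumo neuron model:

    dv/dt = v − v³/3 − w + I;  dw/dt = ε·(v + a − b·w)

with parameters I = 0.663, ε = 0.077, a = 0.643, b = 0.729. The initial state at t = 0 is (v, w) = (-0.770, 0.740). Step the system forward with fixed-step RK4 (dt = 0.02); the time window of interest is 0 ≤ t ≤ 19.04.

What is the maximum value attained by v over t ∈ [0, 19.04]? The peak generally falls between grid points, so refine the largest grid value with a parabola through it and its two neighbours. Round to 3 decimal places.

t=0.000: state=(-0.770, 0.740)
step 1 (dt=0.02): k1=(-0.695, -0.051), k2=(-0.697, -0.052), k3=(-0.697, -0.052), k4=(-0.699, -0.052); state += dt/6·(k1+2k2+2k3+k4)
t=0.020: state=(-0.784, 0.739)
t=0.040: state=(-0.798, 0.738)
t=0.060: state=(-0.812, 0.737)
continuing one RK4 step at a time; state shown every 50 steps (Δt=1):
t=1.000: state=(-1.424, 0.664)
t=2.000: state=(-1.647, 0.558)
t=3.000: state=(-1.640, 0.452)
t=4.000: state=(-1.589, 0.355)
t=5.000: state=(-1.530, 0.267)
t=6.000: state=(-1.469, 0.188)
t=7.000: state=(-1.405, 0.118)
t=8.000: state=(-1.340, 0.057)
t=9.000: state=(-1.270, 0.005)
t=10.000: state=(-1.196, -0.040)
t=11.000: state=(-1.115, -0.076)
t=12.000: state=(-1.022, -0.104)
t=13.000: state=(-0.910, -0.122)
t=14.000: state=(-0.760, -0.130)
t=15.000: state=(-0.526, -0.124)
t=16.000: state=(-0.058, -0.093)
t=17.000: state=(1.012, -0.008)
t=18.000: state=(1.848, 0.155)
t=19.000: state=(1.894, 0.337)
t=19.040: state=(1.892, 0.344)
largest grid value and its neighbours: v(18.580)=1.90494, v(18.600)=1.90495, v(18.620)=1.90489
parabola through these three points peaks at t≈18.592 with v≈1.90496

max v = 1.905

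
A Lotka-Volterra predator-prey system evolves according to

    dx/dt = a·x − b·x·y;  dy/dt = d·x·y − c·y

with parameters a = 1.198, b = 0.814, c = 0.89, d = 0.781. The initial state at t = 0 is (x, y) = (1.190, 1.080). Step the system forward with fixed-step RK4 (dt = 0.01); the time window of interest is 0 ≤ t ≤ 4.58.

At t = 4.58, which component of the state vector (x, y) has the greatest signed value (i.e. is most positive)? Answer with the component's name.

t=0.000: state=(1.190, 1.080)
step 1 (dt=0.01): k1=(0.379, 0.043), k2=(0.380, 0.044), k3=(0.380, 0.044), k4=(0.380, 0.046); state += dt/6·(k1+2k2+2k3+k4)
t=0.010: state=(1.194, 1.080)
t=0.020: state=(1.198, 1.081)
t=0.030: state=(1.201, 1.081)
continuing one RK4 step at a time; state shown every 20 steps (Δt=0.2):
t=0.200: state=(1.267, 1.095)
t=0.400: state=(1.344, 1.124)
t=0.600: state=(1.418, 1.167)
t=0.800: state=(1.483, 1.225)
t=1.000: state=(1.535, 1.299)
t=1.200: state=(1.568, 1.385)
t=1.400: state=(1.578, 1.483)
t=1.600: state=(1.562, 1.586)
t=1.800: state=(1.520, 1.690)
t=2.000: state=(1.456, 1.785)
t=2.200: state=(1.374, 1.863)
t=2.400: state=(1.283, 1.919)
t=2.600: state=(1.190, 1.948)
t=2.800: state=(1.100, 1.950)
t=3.000: state=(1.019, 1.926)
t=3.200: state=(0.950, 1.879)
t=3.400: state=(0.894, 1.816)
t=3.600: state=(0.850, 1.741)
t=3.800: state=(0.819, 1.660)
t=4.000: state=(0.799, 1.576)
t=4.200: state=(0.791, 1.494)
t=4.400: state=(0.794, 1.415)
t=4.580: state=(0.804, 1.348)
compare at T: x=0.804, y=1.348

largest component: y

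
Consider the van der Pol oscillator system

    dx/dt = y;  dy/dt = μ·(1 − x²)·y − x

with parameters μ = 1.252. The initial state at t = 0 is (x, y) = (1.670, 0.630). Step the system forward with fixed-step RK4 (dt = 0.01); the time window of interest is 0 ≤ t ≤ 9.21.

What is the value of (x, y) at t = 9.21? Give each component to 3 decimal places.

t=0.000: state=(1.670, 0.630)
step 1 (dt=0.01): k1=(0.630, -3.081), k2=(0.615, -3.058), k3=(0.615, -3.058), k4=(0.599, -3.034); state += dt/6·(k1+2k2+2k3+k4)
t=0.010: state=(1.676, 0.599)
t=0.020: state=(1.682, 0.569)
t=0.030: state=(1.688, 0.540)
continuing one RK4 step at a time; state shown every 50 steps (Δt=0.5):
t=0.500: state=(1.704, -0.311)
t=1.000: state=(1.457, -0.644)
t=1.500: state=(1.058, -0.982)
t=2.000: state=(0.412, -1.708)
t=2.500: state=(-0.760, -2.903)
t=3.000: state=(-1.880, -1.014)
t=3.500: state=(-1.972, 0.288)
t=4.000: state=(-1.752, 0.545)
t=4.500: state=(-1.436, 0.732)
t=5.000: state=(-0.995, 1.074)
t=5.500: state=(-0.282, 1.901)
t=6.000: state=(0.985, 2.928)
t=6.500: state=(1.951, 0.652)
t=7.000: state=(1.953, -0.352)
t=7.500: state=(1.716, -0.569)
t=8.000: state=(1.386, -0.765)
t=8.500: state=(0.921, -1.146)
t=9.000: state=(0.149, -2.075)
t=9.210: state=(-0.348, -2.660)

(x, y) = (-0.348, -2.660)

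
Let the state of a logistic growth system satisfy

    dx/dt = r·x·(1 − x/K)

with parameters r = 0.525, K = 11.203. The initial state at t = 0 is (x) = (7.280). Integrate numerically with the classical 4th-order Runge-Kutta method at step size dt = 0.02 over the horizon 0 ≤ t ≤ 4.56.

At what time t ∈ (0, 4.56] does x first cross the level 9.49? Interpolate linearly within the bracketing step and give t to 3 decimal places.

t = 2.083

t=0.000: state=(7.280)
step 1 (dt=0.02): k1=(1.338), k2=(1.336), k3=(1.336), k4=(1.334); state += dt/6·(k1+2k2+2k3+k4)
t=0.020: state=(7.307)
t=0.040: state=(7.333)
t=0.060: state=(7.360)
continuing one RK4 step at a time; state shown every 10 steps (Δt=0.2):
t=0.200: state=(7.543)
t=0.400: state=(7.797)
t=0.600: state=(8.041)
t=0.800: state=(8.274)
t=1.000: state=(8.495)
t=1.200: state=(8.705)
t=1.400: state=(8.903)
t=1.600: state=(9.089)
t=1.800: state=(9.263)
t=2.000: state=(9.426)
t=2.080: state=(9.488)
next step: t=2.100: state=(9.503) — x has crossed 9.49
linear interpolation between t=2.080 (9.48751) and t=2.100 (9.50270) → t≈2.083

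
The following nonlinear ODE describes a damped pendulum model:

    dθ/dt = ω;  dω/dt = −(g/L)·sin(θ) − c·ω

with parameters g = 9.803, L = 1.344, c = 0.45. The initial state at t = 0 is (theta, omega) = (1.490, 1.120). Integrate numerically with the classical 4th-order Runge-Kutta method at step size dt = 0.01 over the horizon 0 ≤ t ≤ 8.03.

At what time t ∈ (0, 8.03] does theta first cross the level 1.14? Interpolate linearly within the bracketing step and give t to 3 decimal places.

t=0.000: state=(1.490, 1.120)
step 1 (dt=0.01): k1=(1.120, -7.774), k2=(1.081, -7.760), k3=(1.081, -7.760), k4=(1.042, -7.745); state += dt/6·(k1+2k2+2k3+k4)
t=0.010: state=(1.501, 1.042)
t=0.020: state=(1.511, 0.965)
t=0.030: state=(1.520, 0.888)
continuing one RK4 step at a time; state shown every 50 steps (Δt=0.5):
t=0.500: state=(1.147, -2.326)
next step: t=0.510: state=(1.124, -2.381) — theta has crossed 1.14
linear interpolation between t=0.500 (1.14742) and t=0.510 (1.12388) → t≈0.503

t = 0.503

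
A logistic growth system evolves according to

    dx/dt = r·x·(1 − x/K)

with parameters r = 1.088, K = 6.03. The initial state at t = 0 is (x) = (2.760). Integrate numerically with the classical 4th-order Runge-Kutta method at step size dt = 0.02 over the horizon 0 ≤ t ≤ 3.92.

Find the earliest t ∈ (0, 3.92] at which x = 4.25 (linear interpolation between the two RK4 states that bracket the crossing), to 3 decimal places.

t=0.000: state=(2.760)
step 1 (dt=0.02): k1=(1.628), k2=(1.630), k3=(1.630), k4=(1.631); state += dt/6·(k1+2k2+2k3+k4)
t=0.020: state=(2.793)
t=0.040: state=(2.825)
t=0.060: state=(2.858)
continuing one RK4 step at a time; state shown every 10 steps (Δt=0.2):
t=0.200: state=(3.087)
t=0.400: state=(3.413)
t=0.600: state=(3.730)
t=0.800: state=(4.030)
t=0.940: state=(4.228)
next step: t=0.960: state=(4.256) — x has crossed 4.25
linear interpolation between t=0.940 (4.22842) and t=0.960 (4.25578) → t≈0.956

t = 0.956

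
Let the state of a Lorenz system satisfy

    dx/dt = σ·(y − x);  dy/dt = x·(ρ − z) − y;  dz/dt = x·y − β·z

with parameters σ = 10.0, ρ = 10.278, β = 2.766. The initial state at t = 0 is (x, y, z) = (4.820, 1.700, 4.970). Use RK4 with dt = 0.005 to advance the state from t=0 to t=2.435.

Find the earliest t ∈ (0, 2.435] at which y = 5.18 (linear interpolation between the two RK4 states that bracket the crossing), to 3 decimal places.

t = 0.197

t=0.000: state=(4.820, 1.700, 4.970)
step 1 (dt=0.005): k1=(-31.200, 23.885, -5.553), k2=(-29.823, 23.477, -5.364), k3=(-29.868, 23.494, -5.364), k4=(-28.532, 23.100, -5.184); state += dt/6·(k1+2k2+2k3+k4)
t=0.005: state=(4.671, 1.817, 4.943)
t=0.010: state=(4.534, 1.931, 4.918)
t=0.015: state=(4.410, 2.041, 4.895)
continuing one RK4 step at a time; state shown every 20 steps (Δt=0.1):
t=0.100: state=(3.580, 3.592, 4.695)
t=0.195: state=(4.136, 5.146, 5.010)
next step: t=0.200: state=(4.188, 5.230, 5.049) — y has crossed 5.18
linear interpolation between t=0.195 (5.14622) and t=0.200 (5.22950) → t≈0.197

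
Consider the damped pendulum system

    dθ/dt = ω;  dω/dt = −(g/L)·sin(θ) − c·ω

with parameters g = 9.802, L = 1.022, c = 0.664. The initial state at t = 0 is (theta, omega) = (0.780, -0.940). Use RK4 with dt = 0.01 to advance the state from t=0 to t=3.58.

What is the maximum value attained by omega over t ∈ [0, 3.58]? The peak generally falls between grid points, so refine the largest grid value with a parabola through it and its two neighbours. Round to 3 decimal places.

t=0.000: state=(0.780, -0.940)
step 1 (dt=0.01): k1=(-0.940, -6.121), k2=(-0.971, -6.069), k3=(-0.970, -6.068), k4=(-1.001, -6.014); state += dt/6·(k1+2k2+2k3+k4)
t=0.010: state=(0.770, -1.001)
t=0.020: state=(0.760, -1.060)
t=0.030: state=(0.749, -1.119)
continuing one RK4 step at a time; state shown every 20 steps (Δt=0.2):
t=0.200: state=(0.486, -1.900)
t=0.400: state=(0.068, -2.151)
t=0.600: state=(-0.322, -1.634)
t=0.800: state=(-0.554, -0.640)
t=1.000: state=(-0.573, 0.427)
t=1.200: state=(-0.401, 1.231)
t=1.400: state=(-0.114, 1.538)
t=1.600: state=(0.176, 1.278)
t=1.800: state=(0.369, 0.613)
t=2.000: state=(0.413, -0.171)
t=2.200: state=(0.311, -0.802)
t=2.400: state=(0.116, -1.087)
t=2.600: state=(-0.096, -0.962)
t=2.800: state=(-0.248, -0.520)
t=3.000: state=(-0.295, 0.044)
t=3.200: state=(-0.236, 0.523)
t=3.400: state=(-0.102, 0.764)
t=3.580: state=(0.036, 0.729)
largest grid value and its neighbours: omega(1.390)=1.53612, omega(1.400)=1.53759, omega(1.410)=1.53758
parabola through these three points peaks at t≈1.405 with omega≈1.53777

max omega = 1.538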